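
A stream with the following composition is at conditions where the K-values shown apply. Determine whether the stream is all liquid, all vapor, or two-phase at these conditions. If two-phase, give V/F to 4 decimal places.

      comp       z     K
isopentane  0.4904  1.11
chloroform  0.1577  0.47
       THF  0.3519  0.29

all liquid

ΣzᵢKᵢ = 0.7205; Σzᵢ/Kᵢ = 1.9908.
Since ΣzᵢKᵢ < 1 the mixture is below its bubble point — single liquid phase.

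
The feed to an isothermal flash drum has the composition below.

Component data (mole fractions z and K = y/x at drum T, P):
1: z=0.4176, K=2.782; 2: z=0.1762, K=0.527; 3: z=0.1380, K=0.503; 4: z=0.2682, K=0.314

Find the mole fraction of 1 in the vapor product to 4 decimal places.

Material balance + equilibrium reduce to Σ zᵢ(Kᵢ−1)/(1+V/F(Kᵢ−1)) = 0.
g(0) = ΣzᵢKᵢ − 1 = 0.4082 and g(1) = 1 − Σzᵢ/Kᵢ = -0.6129, so a root lies in (0, 1).
Iterate (Newton) starting at V/F = 0.5:
  V/F = 0.5000: g = -0.08693, g' = -0.7912 → V/F = 0.3901
  V/F = 0.3901: g = 0.00048, g' = -0.8085 → V/F = 0.3907
Converged at V/F = 0.3907.
Compositions from xᵢ = zᵢ/(1+V/F(Kᵢ−1)), yᵢ = Kᵢxᵢ:
  1: x = 0.2462, y = 0.6849
  2: x = 0.2161, y = 0.1139
  3: x = 0.1713, y = 0.0861
  4: x = 0.3664, y = 0.1151

y_1 = 0.6849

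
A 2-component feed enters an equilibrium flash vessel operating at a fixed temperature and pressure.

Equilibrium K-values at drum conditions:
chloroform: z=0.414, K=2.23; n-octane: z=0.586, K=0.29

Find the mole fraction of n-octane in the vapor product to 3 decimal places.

Binary case is linear: z₁(K₁−1)(1+β(K₂−1)) + z₂(K₂−1)(1+β(K₁−1)) = 0
⇒ β = [z₁(K₁−1)+z₂(K₂−1)] / [−(K₁−1)(K₂−1)] = 0.0932/0.8733 = 0.107
Compositions from xᵢ = zᵢ/(1+β(Kᵢ−1)), yᵢ = Kᵢxᵢ:
  chloroform: x = 0.366, y = 0.816
  n-octane: x = 0.634, y = 0.184

y_n-octane = 0.184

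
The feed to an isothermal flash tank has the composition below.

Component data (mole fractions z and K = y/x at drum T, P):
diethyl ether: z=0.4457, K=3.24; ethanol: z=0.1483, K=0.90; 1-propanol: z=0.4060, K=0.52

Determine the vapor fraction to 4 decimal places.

Newton–Raphson from ψ = 0.7:
  ψ = 0.7000: g = 0.07933, g' = -0.5530 → ψ = 0.8435
  ψ = 0.8435: g = 0.00189, g' = -0.5337 → ψ = 0.8470
Converged at ψ = 0.8470.

ψ = 0.8470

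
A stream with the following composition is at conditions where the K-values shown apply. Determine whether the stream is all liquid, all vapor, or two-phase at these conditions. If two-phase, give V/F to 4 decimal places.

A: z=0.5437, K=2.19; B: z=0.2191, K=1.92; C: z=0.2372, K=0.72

ΣzᵢKᵢ = 1.7822; Σzᵢ/Kᵢ = 0.6918.
Since Σzᵢ/Kᵢ < 1 the mixture is above its dew point — single vapor phase.

all vapor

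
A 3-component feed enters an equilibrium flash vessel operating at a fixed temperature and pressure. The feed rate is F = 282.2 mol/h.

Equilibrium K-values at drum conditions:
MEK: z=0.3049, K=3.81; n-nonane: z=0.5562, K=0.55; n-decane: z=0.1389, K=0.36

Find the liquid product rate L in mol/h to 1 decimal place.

Let ψ = V/F and solve Σ zᵢ(Kᵢ−1)/(1+ψ(Kᵢ−1)) = 0.
Feasibility: ΣzᵢKᵢ = 1.5176, Σzᵢ/Kᵢ = 1.4771 — both > 1, two phases present.
Newton–Raphson from ψ = 0.38:
  ψ = 0.3800: g = -0.00504, g' = -0.8263 → ψ = 0.3739
Converged at ψ = 0.3739.
Then V = ψ·F = 0.3739·282.2 = 105.5 mol/h and L = F − V = 176.7 mol/h.

L = 176.7 mol/h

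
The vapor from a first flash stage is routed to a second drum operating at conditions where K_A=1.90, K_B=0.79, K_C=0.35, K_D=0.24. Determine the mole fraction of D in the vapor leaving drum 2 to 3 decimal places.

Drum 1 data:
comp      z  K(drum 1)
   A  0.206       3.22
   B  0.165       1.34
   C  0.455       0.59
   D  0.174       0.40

Drum 1:
Newton iteration, ψ₁⁰ = 0.51:
  ψ₁ = 0.510: g = -0.1240, g' = -0.489 → ψ₁ = 0.257
  ψ₁ = 0.257: g = 0.0110, g' = -0.611 → ψ₁ = 0.275
Converged at ψ₁ = 0.275.
Drum-1 compositions:
  A: x = 0.128, y = 0.412
  B: x = 0.151, y = 0.202
  C: x = 0.513, y = 0.303
  D: x = 0.208, y = 0.083
Drum-2 feed = drum-1 vapor: z₂ = (0.4119, 0.2022, 0.3026, 0.0834).
Drum 2:
Material balance + equilibrium reduce to Σ zᵢ(Kᵢ−1)/(1+ψ₂(Kᵢ−1)) = 0.
Feasibility: ΣzᵢKᵢ = 1.068, Σzᵢ/Kᵢ = 1.684 — both > 1, two phases present.
Iterate (Newton) starting at ψ₂ = 0.5:
  ψ₂ = 0.500: g = -0.1853, g' = -0.576 → ψ₂ = 0.178
  ψ₂ = 0.178: g = -0.0203, g' = -0.485 → ψ₂ = 0.136
Converged at ψ₂ = 0.136.
  A: x = 0.367, y = 0.697
  B: x = 0.208, y = 0.164
  C: x = 0.332, y = 0.116
  D: x = 0.093, y = 0.022

y_D (drum 2) = 0.022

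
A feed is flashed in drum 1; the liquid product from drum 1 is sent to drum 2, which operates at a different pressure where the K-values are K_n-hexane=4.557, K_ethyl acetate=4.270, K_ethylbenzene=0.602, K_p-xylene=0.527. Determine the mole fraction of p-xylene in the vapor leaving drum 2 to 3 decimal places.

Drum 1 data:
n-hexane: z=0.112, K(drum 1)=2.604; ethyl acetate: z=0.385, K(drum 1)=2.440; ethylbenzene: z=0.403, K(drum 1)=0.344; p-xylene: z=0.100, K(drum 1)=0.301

Drum 1:
Newton iteration, ψ₁⁰ = 0.49:
  ψ₁ = 0.490: g = -0.0703, g' = -0.854 → ψ₁ = 0.408
  ψ₁ = 0.408: g = -0.0008, g' = -0.841 → ψ₁ = 0.407
Converged at ψ₁ = 0.407.
Drum-1 compositions:
  n-hexane: x = 0.068, y = 0.176
  ethyl acetate: x = 0.243, y = 0.592
  ethylbenzene: x = 0.550, y = 0.189
  p-xylene: x = 0.140, y = 0.042
Drum-2 feed = drum-1 liquid: z₂ = (0.0678, 0.2428, 0.5497, 0.1397).
Drum 2:
Rachford–Rice: g(ψ₂) = Σ zᵢ(Kᵢ−1)/(1+ψ₂(Kᵢ−1)) = 0.
g(0) = ΣzᵢKᵢ − 1 = 0.750 and g(1) = 1 − Σzᵢ/Kᵢ = -0.250, so a root lies in (0, 1).
Iterate (Newton) starting at ψ₂ = 0.5:
  ψ₂ = 0.500: g = 0.0283, g' = -0.674 → ψ₂ = 0.542
  ψ₂ = 0.542: g = 0.0008, g' = -0.636 → ψ₂ = 0.543
Converged at ψ₂ = 0.543.
  n-hexane: x = 0.023, y = 0.105
  ethyl acetate: x = 0.087, y = 0.373
  ethylbenzene: x = 0.701, y = 0.422
  p-xylene: x = 0.188, y = 0.099

y_p-xylene (drum 2) = 0.099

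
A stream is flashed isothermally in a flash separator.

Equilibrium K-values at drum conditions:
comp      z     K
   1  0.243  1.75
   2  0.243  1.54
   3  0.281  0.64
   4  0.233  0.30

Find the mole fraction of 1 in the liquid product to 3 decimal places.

Let ψ = V/F and solve Σ zᵢ(Kᵢ−1)/(1+ψ(Kᵢ−1)) = 0.
Check two-phase: ΣzᵢKᵢ = 1.049 > 1 and Σzᵢ/Kᵢ = 1.512 > 1, so g(0) = 0.049 > 0 and g(1) = -0.512 < 0.
Newton iteration, ψ⁰ = 0.64:
  ψ = 0.640: g = -0.2063, g' = -0.538 → ψ = 0.256
  ψ = 0.256: g = -0.0421, g' = -0.365 → ψ = 0.141
  ψ = 0.141: g = -0.0007, g' = -0.354 → ψ = 0.139
Converged at ψ = 0.139.
Compositions from xᵢ = zᵢ/(1+ψ(Kᵢ−1)), yᵢ = Kᵢxᵢ:
  1: x = 0.220, y = 0.385
  2: x = 0.226, y = 0.348
  3: x = 0.296, y = 0.189
  4: x = 0.258, y = 0.077

x_1 = 0.220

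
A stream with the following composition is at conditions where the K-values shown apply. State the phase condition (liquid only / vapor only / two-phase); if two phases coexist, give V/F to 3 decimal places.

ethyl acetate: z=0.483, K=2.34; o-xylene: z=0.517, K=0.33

ΣzᵢKᵢ = 1.301; Σzᵢ/Kᵢ = 1.773.
Both exceed 1, so a two-phase solution exists.
Let ψ = V/F and solve Σ zᵢ(Kᵢ−1)/(1+ψ(Kᵢ−1)) = 0.
Iterate (Newton) starting at ψ = 0.5:
  ψ = 0.500: g = -0.1333, g' = -0.836 → ψ = 0.340
  ψ = 0.340: g = -0.0043, g' = -0.798 → ψ = 0.335
Converged at ψ = 0.335.

two-phase, V/F = 0.335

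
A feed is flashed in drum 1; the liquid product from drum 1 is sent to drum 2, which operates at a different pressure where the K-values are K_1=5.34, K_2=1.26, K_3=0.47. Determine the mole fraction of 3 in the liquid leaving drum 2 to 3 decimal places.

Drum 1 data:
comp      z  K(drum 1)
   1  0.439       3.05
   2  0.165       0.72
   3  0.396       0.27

Drum 1:
Let ψ₁ = V/F and solve Σ zᵢ(Kᵢ−1)/(1+ψ₁(Kᵢ−1)) = 0.
Check two-phase: ΣzᵢKᵢ = 1.565 > 1 and Σzᵢ/Kᵢ = 1.840 > 1, so g(0) = 0.565 > 0 and g(1) = -0.840 < 0.
Newton iteration, ψ₁⁰ = 0.59:
  ψ₁ = 0.590: g = -0.1558, g' = -1.048 → ψ₁ = 0.441
  ψ₁ = 0.441: g = -0.0066, g' = -0.985 → ψ₁ = 0.435
Converged at ψ₁ = 0.435.
Drum-1 compositions:
  1: x = 0.232, y = 0.708
  2: x = 0.188, y = 0.135
  3: x = 0.580, y = 0.157
Drum-2 feed = drum-1 liquid: z₂ = (0.2322, 0.1879, 0.5800).
Drum 2:
Newton iteration, ψ₂⁰ = 0.5:
  ψ₂ = 0.500: g = -0.0571, g' = -0.747 → ψ₂ = 0.424
  ψ₂ = 0.424: g = 0.0027, g' = -0.824 → ψ₂ = 0.427
Converged at ψ₂ = 0.427.
  1: x = 0.081, y = 0.435
  2: x = 0.169, y = 0.213
  3: x = 0.750, y = 0.352

x_3 (drum 2) = 0.750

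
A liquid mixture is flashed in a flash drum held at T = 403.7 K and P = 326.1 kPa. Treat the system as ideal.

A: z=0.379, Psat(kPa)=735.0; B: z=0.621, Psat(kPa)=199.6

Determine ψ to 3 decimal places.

ψ = 0.482

Raoult's law: Kᵢ = Pᵢˢᵃᵗ/P = Pᵢˢᵃᵗ/326.1.
  K_A = 735.0/326.1 = 2.25391, K_B = 199.6/326.1 = 0.61208
Rachford–Rice: g(ψ) = Σ zᵢ(Kᵢ−1)/(1+ψ(Kᵢ−1)) = 0.
g(0) = ΣzᵢKᵢ − 1 = 0.234 and g(1) = 1 − Σzᵢ/Kᵢ = -0.183, so a root lies in (0, 1).
Binary case is linear: z₁(K₁−1)(1+ψ(K₂−1)) + z₂(K₂−1)(1+ψ(K₁−1)) = 0
⇒ ψ = [z₁(K₁−1)+z₂(K₂−1)] / [−(K₁−1)(K₂−1)] = 0.2343/0.4864 = 0.482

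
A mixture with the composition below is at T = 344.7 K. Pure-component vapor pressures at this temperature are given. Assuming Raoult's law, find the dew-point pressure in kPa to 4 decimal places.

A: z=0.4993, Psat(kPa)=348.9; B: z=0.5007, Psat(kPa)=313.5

Pdew = 330.2294 kPa

At the dew point ψ → 1, so Σzᵢ/Kᵢ = 1 with Kᵢ = Pᵢˢᵃᵗ/P ⇒ 1/P = Σzᵢ/Pᵢˢᵃᵗ.
1/P = 0.4993/348.9 + 0.5007/313.5 = 0.0030282 ⇒ P = 330.2294 kPa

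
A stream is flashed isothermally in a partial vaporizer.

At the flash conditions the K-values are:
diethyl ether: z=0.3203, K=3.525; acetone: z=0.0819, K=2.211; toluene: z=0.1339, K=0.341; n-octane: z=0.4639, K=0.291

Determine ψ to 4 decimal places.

Newton–Raphson from ψ = 0.7:
  ψ = 0.7000: g = -0.47087, g' = -1.4213 → ψ = 0.3687
  ψ = 0.3687: g = -0.07448, g' = -1.1340 → ψ = 0.3030
  ψ = 0.3030: g = 0.00157, g' = -1.1888 → ψ = 0.3044
Converged at ψ = 0.3044.

ψ = 0.3044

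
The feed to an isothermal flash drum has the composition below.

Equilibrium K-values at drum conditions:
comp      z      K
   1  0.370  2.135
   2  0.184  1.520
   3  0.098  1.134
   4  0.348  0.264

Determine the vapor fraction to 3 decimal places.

Rachford–Rice: g(ψ) = Σ zᵢ(Kᵢ−1)/(1+ψ(Kᵢ−1)) = 0.
Feasibility: ΣzᵢKᵢ = 1.273, Σzᵢ/Kᵢ = 1.699 — both > 1, two phases present.
Iterate (Newton) starting at ψ = 0.59:
  ψ = 0.590: g = -0.1158, g' = -0.791 → ψ = 0.444
  ψ = 0.444: g = -0.0108, g' = -0.661 → ψ = 0.427
Converged at ψ = 0.427.

ψ = 0.427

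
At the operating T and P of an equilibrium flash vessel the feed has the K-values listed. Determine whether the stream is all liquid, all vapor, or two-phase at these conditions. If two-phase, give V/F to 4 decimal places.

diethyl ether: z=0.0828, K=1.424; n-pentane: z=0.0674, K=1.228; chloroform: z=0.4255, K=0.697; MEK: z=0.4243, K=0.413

ΣzᵢKᵢ = 0.6725; Σzᵢ/Kᵢ = 1.7509.
Since ΣzᵢKᵢ < 1 the mixture is below its bubble point — single liquid phase.

all liquid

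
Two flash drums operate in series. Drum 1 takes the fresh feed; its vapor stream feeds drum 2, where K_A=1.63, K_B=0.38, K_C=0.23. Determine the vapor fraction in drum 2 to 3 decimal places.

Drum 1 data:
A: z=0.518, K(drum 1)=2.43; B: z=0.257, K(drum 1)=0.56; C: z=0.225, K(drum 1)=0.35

V/F (drum 2) = 0.466

Drum 1:
Newton iteration, ψ₁⁰ = 0.5:
  ψ₁ = 0.500: g = 0.0703, g' = -0.651 → ψ₁ = 0.608
Converged at ψ₁ = 0.608.
Drum-1 compositions:
  A: x = 0.277, y = 0.673
  B: x = 0.351, y = 0.196
  C: x = 0.372, y = 0.130
Drum-2 feed = drum-1 vapor: z₂ = (0.6733, 0.1965, 0.1302).
Drum 2:
Let ψ₂ = V/F and solve Σ zᵢ(Kᵢ−1)/(1+ψ₂(Kᵢ−1)) = 0.
g(0) = ΣzᵢKᵢ − 1 = 0.202 and g(1) = 1 − Σzᵢ/Kᵢ = -0.496, so a root lies in (0, 1).
Newton–Raphson from ψ₂ = 0.52:
  ψ₂ = 0.520: g = -0.0275, g' = -0.531 → ψ₂ = 0.468
  ψ₂ = 0.468: g = -0.0009, g' = -0.498 → ψ₂ = 0.466
Converged at ψ₂ = 0.466.
  A: x = 0.520, y = 0.848
  B: x = 0.276, y = 0.105
  C: x = 0.203, y = 0.047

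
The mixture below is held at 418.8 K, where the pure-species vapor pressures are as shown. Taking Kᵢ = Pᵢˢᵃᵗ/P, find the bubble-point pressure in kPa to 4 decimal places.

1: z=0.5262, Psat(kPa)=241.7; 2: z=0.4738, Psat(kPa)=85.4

Pbub = 167.6451 kPa

At the bubble point ψ → 0, so ΣzᵢKᵢ = 1 with Kᵢ = Pᵢˢᵃᵗ/P ⇒ P = ΣzᵢPᵢˢᵃᵗ.
P = 0.5262·241.7 + 0.4738·85.4 = 167.6451 kPa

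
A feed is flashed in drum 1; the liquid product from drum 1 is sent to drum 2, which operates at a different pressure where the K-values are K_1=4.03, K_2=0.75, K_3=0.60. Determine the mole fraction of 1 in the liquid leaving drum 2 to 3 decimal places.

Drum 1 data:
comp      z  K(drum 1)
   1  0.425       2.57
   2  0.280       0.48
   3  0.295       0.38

x_1 (drum 2) = 0.099

Drum 1:
Newton iteration, ψ₁⁰ = 0.5:
  ψ₁ = 0.500: g = -0.0880, g' = -0.705 → ψ₁ = 0.375
  ψ₁ = 0.375: g = 0.0007, g' = -0.724 → ψ₁ = 0.376
Converged at ψ₁ = 0.376.
Drum-1 compositions:
  1: x = 0.267, y = 0.687
  2: x = 0.348, y = 0.167
  3: x = 0.385, y = 0.146
Drum-2 feed = drum-1 liquid: z₂ = (0.2672, 0.3481, 0.3847).
Drum 2:
Rachford–Rice: g(ψ₂) = Σ zᵢ(Kᵢ−1)/(1+ψ₂(Kᵢ−1)) = 0.
Check two-phase: ΣzᵢKᵢ = 1.569 > 1 and Σzᵢ/Kᵢ = 1.172 > 1, so g(0) = 0.569 > 0 and g(1) = -0.172 < 0.
Newton iteration, ψ₂⁰ = 0.5:
  ψ₂ = 0.500: g = 0.0301, g' = -0.512 → ψ₂ = 0.559
  ψ₂ = 0.559: g = 0.0013, g' = -0.470 → ψ₂ = 0.562
Converged at ψ₂ = 0.562.
  1: x = 0.099, y = 0.399
  2: x = 0.405, y = 0.304
  3: x = 0.496, y = 0.298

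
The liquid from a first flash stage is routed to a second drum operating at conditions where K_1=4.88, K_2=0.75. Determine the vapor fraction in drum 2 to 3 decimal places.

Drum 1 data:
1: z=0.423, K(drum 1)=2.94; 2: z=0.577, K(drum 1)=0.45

V/F (drum 2) = 0.683

Drum 1:
Rachford–Rice: g(ψ₁) = Σ zᵢ(Kᵢ−1)/(1+ψ₁(Kᵢ−1)) = 0.
Check two-phase: ΣzᵢKᵢ = 1.503 > 1 and Σzᵢ/Kᵢ = 1.426 > 1, so g(0) = 0.503 > 0 and g(1) = -0.426 < 0.
Binary case is linear: z₁(K₁−1)(1+ψ₁(K₂−1)) + z₂(K₂−1)(1+ψ₁(K₁−1)) = 0
⇒ ψ₁ = [z₁(K₁−1)+z₂(K₂−1)] / [−(K₁−1)(K₂−1)] = 0.5033/1.0670 = 0.472
Drum-1 compositions:
  1: x = 0.221, y = 0.649
  2: x = 0.779, y = 0.351
Drum-2 feed = drum-1 liquid: z₂ = (0.2209, 0.7791).
Drum 2:
Let ψ₂ = V/F and solve Σ zᵢ(Kᵢ−1)/(1+ψ₂(Kᵢ−1)) = 0.
Feasibility: ΣzᵢKᵢ = 1.662, Σzᵢ/Kᵢ = 1.084 — both > 1, two phases present.
Binary case is linear: z₁(K₁−1)(1+ψ₂(K₂−1)) + z₂(K₂−1)(1+ψ₂(K₁−1)) = 0
⇒ ψ₂ = [z₁(K₁−1)+z₂(K₂−1)] / [−(K₁−1)(K₂−1)] = 0.6622/0.9700 = 0.683
  1: x = 0.061, y = 0.295
  2: x = 0.939, y = 0.705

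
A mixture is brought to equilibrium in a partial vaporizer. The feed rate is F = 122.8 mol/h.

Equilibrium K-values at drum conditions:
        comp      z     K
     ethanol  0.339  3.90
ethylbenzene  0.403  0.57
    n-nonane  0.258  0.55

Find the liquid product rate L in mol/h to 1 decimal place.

Rachford–Rice: g(ψ) = Σ zᵢ(Kᵢ−1)/(1+ψ(Kᵢ−1)) = 0.
g(0) = ΣzᵢKᵢ − 1 = 0.694 and g(1) = 1 − Σzᵢ/Kᵢ = -0.263, so a root lies in (0, 1).
Iterate (Newton) starting at ψ = 0.62:
  ψ = 0.620: g = -0.0460, g' = -0.603 → ψ = 0.544
  ψ = 0.544: g = 0.0016, g' = -0.648 → ψ = 0.546
Converged at ψ = 0.546.
Then V = ψ·F = 0.5463·122.8 = 67.1 mol/h and L = F − V = 55.7 mol/h.

L = 55.7 mol/h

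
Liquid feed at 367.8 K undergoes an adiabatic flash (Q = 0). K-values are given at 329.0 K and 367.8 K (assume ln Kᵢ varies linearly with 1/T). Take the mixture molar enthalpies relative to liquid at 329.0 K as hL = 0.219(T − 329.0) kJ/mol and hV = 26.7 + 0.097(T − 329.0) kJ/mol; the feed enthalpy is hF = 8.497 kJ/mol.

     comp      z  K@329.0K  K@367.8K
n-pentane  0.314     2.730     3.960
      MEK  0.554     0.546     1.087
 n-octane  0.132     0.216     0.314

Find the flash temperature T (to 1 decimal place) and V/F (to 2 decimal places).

Adiabatic flash: solve Rachford–Rice at each trial T, then check hF = ψ·hV(T) + (1−ψ)·hL(T).
  T = 329.0 K: K = (2.730, 0.546, 0.216), RR gives ψ = 0.205, H_out = 5.486 kJ/mol
  T = 367.8 K: K = (3.960, 1.087, 0.314), RR gives ψ = 0.988, H_out = 30.206 kJ/mol
  T = 348.4 K: K = (3.322, 0.785, 0.263), RR gives ψ = 0.589, H_out = 18.579 kJ/mol
  T = 338.7 K: K = (3.020, 0.658, 0.239), RR gives ψ = 0.380, H_out = 11.818 kJ/mol
  T = 333.9 K: K = (2.875, 0.601, 0.228), RR gives ψ = 0.290, H_out = 8.640 kJ/mol
  T = 331.4 K: K = (2.801, 0.572, 0.222), RR gives ψ = 0.246, H_out = 7.023 kJ/mol
  T = 332.6 K: K = (2.836, 0.586, 0.224), RR gives ψ = 0.267, H_out = 7.796 kJ/mol
Linear interpolation between T = 332.6 (H_out = 7.796) and T = 333.9 (H_out = 8.640) on hF = 8.497 gives T ≈ 333.7 K, at which ψ = 0.29.

T = 333.7 K, V/F = 0.29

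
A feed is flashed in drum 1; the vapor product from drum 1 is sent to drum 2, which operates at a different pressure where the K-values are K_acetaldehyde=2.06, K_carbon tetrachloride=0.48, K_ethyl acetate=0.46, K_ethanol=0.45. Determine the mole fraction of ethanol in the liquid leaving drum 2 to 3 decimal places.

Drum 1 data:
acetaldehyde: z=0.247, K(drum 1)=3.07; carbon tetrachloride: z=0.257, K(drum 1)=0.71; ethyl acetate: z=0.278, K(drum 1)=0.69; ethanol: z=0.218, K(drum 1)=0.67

Drum 1:
Let ψ₁ = V/F and solve Σ zᵢ(Kᵢ−1)/(1+ψ₁(Kᵢ−1)) = 0.
Feasibility: ΣzᵢKᵢ = 1.279, Σzᵢ/Kᵢ = 1.171 — both > 1, two phases present.
Iterate (Newton) starting at ψ₁ = 0.5:
  ψ₁ = 0.500: g = -0.0241, g' = -0.357 → ψ₁ = 0.433
  ψ₁ = 0.433: g = 0.0011, g' = -0.391 → ψ₁ = 0.435
Converged at ψ₁ = 0.435.
Drum-1 compositions:
  acetaldehyde: x = 0.130, y = 0.399
  carbon tetrachloride: x = 0.294, y = 0.209
  ethyl acetate: x = 0.321, y = 0.222
  ethanol: x = 0.255, y = 0.171
Drum-2 feed = drum-1 vapor: z₂ = (0.3989, 0.2088, 0.2217, 0.1706).
Drum 2:
Newton iteration, ψ₂⁰ = 0.64:
  ψ₂ = 0.640: g = -0.2386, g' = -0.560 → ψ₂ = 0.214
  ψ₂ = 0.214: g = -0.0192, g' = -0.518 → ψ₂ = 0.177
Converged at ψ₂ = 0.177.
  acetaldehyde: x = 0.336, y = 0.692
  carbon tetrachloride: x = 0.230, y = 0.110
  ethyl acetate: x = 0.245, y = 0.113
  ethanol: x = 0.189, y = 0.085

x_ethanol (drum 2) = 0.189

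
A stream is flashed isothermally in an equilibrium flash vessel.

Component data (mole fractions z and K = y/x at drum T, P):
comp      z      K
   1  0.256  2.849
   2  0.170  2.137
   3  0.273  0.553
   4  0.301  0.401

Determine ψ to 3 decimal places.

ψ = 0.429

Let ψ = V/F and solve Σ zᵢ(Kᵢ−1)/(1+ψ(Kᵢ−1)) = 0.
Feasibility: ΣzᵢKᵢ = 1.364, Σzᵢ/Kᵢ = 1.414 — both > 1, two phases present.
Newton iteration, ψ⁰ = 0.42:
  ψ = 0.420: g = 0.0061, g' = -0.653 → ψ = 0.429
Converged at ψ = 0.429.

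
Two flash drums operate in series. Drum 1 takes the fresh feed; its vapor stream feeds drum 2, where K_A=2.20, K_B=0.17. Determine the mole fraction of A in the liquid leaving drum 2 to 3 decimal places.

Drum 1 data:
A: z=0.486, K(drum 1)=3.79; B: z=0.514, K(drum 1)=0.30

Drum 1:
Material balance + equilibrium reduce to Σ zᵢ(Kᵢ−1)/(1+ψ₁(Kᵢ−1)) = 0.
Check two-phase: ΣzᵢKᵢ = 1.996 > 1 and Σzᵢ/Kᵢ = 1.842 > 1, so g(0) = 0.996 > 0 and g(1) = -0.842 < 0.
Binary case is linear: z₁(K₁−1)(1+ψ₁(K₂−1)) + z₂(K₂−1)(1+ψ₁(K₁−1)) = 0
⇒ ψ₁ = [z₁(K₁−1)+z₂(K₂−1)] / [−(K₁−1)(K₂−1)] = 0.9961/1.9530 = 0.510
Drum-1 compositions:
  A: x = 0.201, y = 0.760
  B: x = 0.799, y = 0.240
Drum-2 feed = drum-1 vapor: z₂ = (0.7602, 0.2398).
Drum 2:
Rachford–Rice: g(ψ₂) = Σ zᵢ(Kᵢ−1)/(1+ψ₂(Kᵢ−1)) = 0.
g(0) = ΣzᵢKᵢ − 1 = 0.713 and g(1) = 1 − Σzᵢ/Kᵢ = -0.756, so a root lies in (0, 1).
Iterate (Newton) starting at ψ₂ = 0.67:
  ψ₂ = 0.670: g = 0.0572, g' = -1.175 → ψ₂ = 0.719
  ψ₂ = 0.719: g = -0.0036, g' = -1.331 → ψ₂ = 0.716
Converged at ψ₂ = 0.716.
  A: x = 0.409, y = 0.900
  B: x = 0.591, y = 0.100

x_A (drum 2) = 0.409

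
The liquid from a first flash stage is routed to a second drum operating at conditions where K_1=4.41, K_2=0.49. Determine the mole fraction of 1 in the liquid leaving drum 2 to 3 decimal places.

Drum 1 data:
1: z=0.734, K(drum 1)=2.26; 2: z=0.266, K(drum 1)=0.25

x_1 (drum 2) = 0.130

Drum 1:
Let ψ₁ = V/F and solve Σ zᵢ(Kᵢ−1)/(1+ψ₁(Kᵢ−1)) = 0.
g(0) = ΣzᵢKᵢ − 1 = 0.725 and g(1) = 1 − Σzᵢ/Kᵢ = -0.389, so a root lies in (0, 1).
Binary case is linear: z₁(K₁−1)(1+ψ₁(K₂−1)) + z₂(K₂−1)(1+ψ₁(K₁−1)) = 0
⇒ ψ₁ = [z₁(K₁−1)+z₂(K₂−1)] / [−(K₁−1)(K₂−1)] = 0.7253/0.9450 = 0.768
Drum-1 compositions:
  1: x = 0.373, y = 0.843
  2: x = 0.627, y = 0.157
Drum-2 feed = drum-1 liquid: z₂ = (0.3731, 0.6269).
Drum 2:
Binary case is linear: z₁(K₁−1)(1+ψ₂(K₂−1)) + z₂(K₂−1)(1+ψ₂(K₁−1)) = 0
⇒ ψ₂ = [z₁(K₁−1)+z₂(K₂−1)] / [−(K₁−1)(K₂−1)] = 0.9527/1.7391 = 0.548
  1: x = 0.130, y = 0.574
  2: x = 0.870, y = 0.426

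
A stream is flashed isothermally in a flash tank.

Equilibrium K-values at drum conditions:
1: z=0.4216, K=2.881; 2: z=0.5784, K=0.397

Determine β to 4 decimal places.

Rachford–Rice: g(β) = Σ zᵢ(Kᵢ−1)/(1+β(Kᵢ−1)) = 0.
g(0) = ΣzᵢKᵢ − 1 = 0.4443 and g(1) = 1 − Σzᵢ/Kᵢ = -0.6033, so a root lies in (0, 1).
Newton iteration, β⁰ = 0.59:
  β = 0.5900: g = -0.16550, g' = -0.8419 → β = 0.3934
  β = 0.3934: g = -0.00148, g' = -0.8542 → β = 0.3917
Converged at β = 0.3917.

β = 0.3917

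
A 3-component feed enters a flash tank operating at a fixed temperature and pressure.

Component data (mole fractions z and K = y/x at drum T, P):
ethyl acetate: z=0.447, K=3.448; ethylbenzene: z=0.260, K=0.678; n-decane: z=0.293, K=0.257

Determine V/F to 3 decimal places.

Material balance + equilibrium reduce to Σ zᵢ(Kᵢ−1)/(1+V/F(Kᵢ−1)) = 0.
g(0) = ΣzᵢKᵢ − 1 = 0.793 and g(1) = 1 − Σzᵢ/Kᵢ = -0.653, so a root lies in (0, 1).
Iterate (Newton) starting at V/F = 0.38:
  V/F = 0.380: g = 0.1682, g' = -1.068 → V/F = 0.537
  V/F = 0.537: g = 0.0089, g' = -0.987 → V/F = 0.546
Converged at V/F = 0.546.

V/F = 0.546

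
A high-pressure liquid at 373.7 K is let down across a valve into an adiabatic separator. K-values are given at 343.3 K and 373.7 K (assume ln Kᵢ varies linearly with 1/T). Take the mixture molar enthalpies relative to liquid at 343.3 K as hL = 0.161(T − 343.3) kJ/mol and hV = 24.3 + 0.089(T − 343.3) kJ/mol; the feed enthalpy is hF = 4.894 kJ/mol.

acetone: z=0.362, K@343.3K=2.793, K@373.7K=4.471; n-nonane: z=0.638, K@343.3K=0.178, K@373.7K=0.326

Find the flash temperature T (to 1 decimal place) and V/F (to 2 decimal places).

T = 350.4 K, V/F = 0.16

Adiabatic flash: solve Rachford–Rice at each trial T, then check hF = ψ·hV(T) + (1−ψ)·hL(T).
  T = 343.3 K: K = (2.793, 0.178), RR gives ψ = 0.085, H_out = 2.055 kJ/mol
  T = 373.7 K: K = (4.471, 0.326), RR gives ψ = 0.353, H_out = 12.706 kJ/mol
  T = 358.5 K: K = (3.569, 0.244), RR gives ψ = 0.231, H_out = 7.796 kJ/mol
  T = 350.9 K: K = (3.166, 0.209), RR gives ψ = 0.163, H_out = 5.098 kJ/mol
  T = 347.1 K: K = (2.976, 0.193), RR gives ψ = 0.126, H_out = 3.632 kJ/mol
  T = 349.0 K: K = (3.070, 0.201), RR gives ψ = 0.145, H_out = 4.377 kJ/mol
Linear interpolation between T = 349.0 (H_out = 4.377) and T = 350.9 (H_out = 5.098) on hF = 4.894 gives T ≈ 350.4 K, at which ψ = 0.16.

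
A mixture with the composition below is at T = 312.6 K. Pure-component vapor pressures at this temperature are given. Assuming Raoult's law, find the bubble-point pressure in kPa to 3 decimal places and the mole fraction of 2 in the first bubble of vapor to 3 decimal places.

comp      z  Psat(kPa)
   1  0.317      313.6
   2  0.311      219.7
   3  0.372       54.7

Pbub = 188.086 kPa, y_2 = 0.363

At the bubble point ψ → 0, so ΣzᵢKᵢ = 1 with Kᵢ = Pᵢˢᵃᵗ/P ⇒ P = ΣzᵢPᵢˢᵃᵗ.
P = 0.317·313.6 + 0.311·219.7 + 0.372·54.7 = 188.086 kPa
yᵢ = zᵢPᵢˢᵃᵗ/P ⇒ y_2 = 0.311·219.7/188.086 = 0.363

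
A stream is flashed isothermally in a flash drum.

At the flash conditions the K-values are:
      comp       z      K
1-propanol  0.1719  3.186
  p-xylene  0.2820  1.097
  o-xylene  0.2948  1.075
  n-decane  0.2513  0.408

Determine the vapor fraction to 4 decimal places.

ψ = 0.5425

Rachford–Rice: g(ψ) = Σ zᵢ(Kᵢ−1)/(1+ψ(Kᵢ−1)) = 0.
Feasibility: ΣzᵢKᵢ = 1.2765, Σzᵢ/Kᵢ = 1.2012 — both > 1, two phases present.
Newton iteration, ψ⁰ = 0.5:
  ψ = 0.5000: g = 0.01562, g' = -0.3692 → ψ = 0.5423
  ψ = 0.5423: g = 0.00006, g' = -0.3670 → ψ = 0.5425
Converged at ψ = 0.5425.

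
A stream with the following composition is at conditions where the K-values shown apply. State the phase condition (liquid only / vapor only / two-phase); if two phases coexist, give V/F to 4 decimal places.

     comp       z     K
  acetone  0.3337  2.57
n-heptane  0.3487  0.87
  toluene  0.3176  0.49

two-phase, V/F = 0.5679

ΣzᵢKᵢ = 1.3166; Σzᵢ/Kᵢ = 1.1788.
Both exceed 1, so a two-phase solution exists.
Material balance + equilibrium reduce to Σ zᵢ(Kᵢ−1)/(1+ψ(Kᵢ−1)) = 0.
Newton iteration, ψ⁰ = 0.65:
  ψ = 0.6500: g = -0.03252, g' = -0.3934 → ψ = 0.5673
  ψ = 0.5673: g = 0.00023, g' = -0.4005 → ψ = 0.5679
Converged at ψ = 0.5679.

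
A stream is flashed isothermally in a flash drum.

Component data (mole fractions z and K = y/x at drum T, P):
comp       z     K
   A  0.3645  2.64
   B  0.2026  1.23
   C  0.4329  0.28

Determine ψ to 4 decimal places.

Let ψ = V/F and solve Σ zᵢ(Kᵢ−1)/(1+ψ(Kᵢ−1)) = 0.
g(0) = ΣzᵢKᵢ − 1 = 0.3327 and g(1) = 1 − Σzᵢ/Kᵢ = -0.8489, so a root lies in (0, 1).
Newton–Raphson from ψ = 0.53:
  ψ = 0.5300: g = -0.14268, g' = -0.8759 → ψ = 0.3671
  ψ = 0.3671: g = -0.00757, g' = -0.8057 → ψ = 0.3577
Converged at ψ = 0.3577.

ψ = 0.3577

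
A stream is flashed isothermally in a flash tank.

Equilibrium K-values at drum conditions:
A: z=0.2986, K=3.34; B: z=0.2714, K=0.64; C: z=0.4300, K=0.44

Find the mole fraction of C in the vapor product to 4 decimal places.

y_C = 0.2297

Iterate (Newton) starting at β = 0.48:
  β = 0.4800: g = -0.11835, g' = -0.6663 → β = 0.3024
  β = 0.3024: g = 0.00966, g' = -0.8005 → β = 0.3145
  β = 0.3145: g = 0.00009, g' = -0.7860 → β = 0.3146
Converged at β = 0.3146.
Compositions from xᵢ = zᵢ/(1+β(Kᵢ−1)), yᵢ = Kᵢxᵢ:
  A: x = 0.1720, y = 0.5745
  B: x = 0.3061, y = 0.1959
  C: x = 0.5219, y = 0.2297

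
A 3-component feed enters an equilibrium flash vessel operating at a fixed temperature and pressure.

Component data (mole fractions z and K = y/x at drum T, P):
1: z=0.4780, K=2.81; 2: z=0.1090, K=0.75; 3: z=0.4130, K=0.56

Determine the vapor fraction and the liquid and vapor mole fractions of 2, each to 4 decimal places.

Iterate (Newton) starting at ψ = 0.59:
  ψ = 0.5900: g = 0.14099, g' = -0.5214 → ψ = 0.8604
  ψ = 0.8604: g = 0.01118, g' = -0.4576 → ψ = 0.8848
Converged at ψ = 0.8848.
Compositions from xᵢ = zᵢ/(1+ψ(Kᵢ−1)), yᵢ = Kᵢxᵢ:
  1: x = 0.1837, y = 0.5163
  2: x = 0.1400, y = 0.1050
  3: x = 0.6763, y = 0.3787

ψ = 0.8848, x_2 = 0.1400, y_2 = 0.1050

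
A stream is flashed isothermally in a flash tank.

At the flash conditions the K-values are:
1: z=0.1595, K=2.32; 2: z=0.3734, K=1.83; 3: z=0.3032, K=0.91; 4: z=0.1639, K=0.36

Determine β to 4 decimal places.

β = 0.8933

Let β = V/F and solve Σ zᵢ(Kᵢ−1)/(1+β(Kᵢ−1)) = 0.
Check two-phase: ΣzᵢKᵢ = 1.3883 > 1 and Σzᵢ/Kᵢ = 1.0613 > 1, so g(0) = 0.3883 > 0 and g(1) = -0.0613 < 0.
Newton–Raphson from β = 0.5:
  β = 0.5000: g = 0.16302, g' = -0.3772 → β = 0.9322
  β = 0.9322: g = -0.02070, g' = -0.5531 → β = 0.8948
  β = 0.8948: g = -0.00076, g' = -0.5136 → β = 0.8933
Converged at β = 0.8933.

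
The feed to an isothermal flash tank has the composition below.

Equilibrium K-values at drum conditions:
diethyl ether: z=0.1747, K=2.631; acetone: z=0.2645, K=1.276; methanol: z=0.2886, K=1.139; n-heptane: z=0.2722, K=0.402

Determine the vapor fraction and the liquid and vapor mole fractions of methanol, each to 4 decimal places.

Newton iteration, ψ⁰ = 0.5:
  ψ = 0.5000: g = 0.02640, g' = -0.3595 → ψ = 0.5734
  ψ = 0.5734: g = -0.00031, g' = -0.3693 → ψ = 0.5726
Converged at ψ = 0.5726.
Compositions from xᵢ = zᵢ/(1+ψ(Kᵢ−1)), yᵢ = Kᵢxᵢ:
  diethyl ether: x = 0.0903, y = 0.2377
  acetone: x = 0.2284, y = 0.2914
  methanol: x = 0.2673, y = 0.3045
  n-heptane: x = 0.4139, y = 0.1664

ψ = 0.5726, x_methanol = 0.2673, y_methanol = 0.3045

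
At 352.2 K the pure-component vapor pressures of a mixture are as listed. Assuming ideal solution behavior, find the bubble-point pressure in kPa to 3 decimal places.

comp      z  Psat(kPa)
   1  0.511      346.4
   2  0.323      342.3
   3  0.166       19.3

Pbub = 290.777 kPa

At the bubble point ψ → 0, so ΣzᵢKᵢ = 1 with Kᵢ = Pᵢˢᵃᵗ/P ⇒ P = ΣzᵢPᵢˢᵃᵗ.
P = 0.511·346.4 + 0.323·342.3 + 0.166·19.3 = 290.777 kPa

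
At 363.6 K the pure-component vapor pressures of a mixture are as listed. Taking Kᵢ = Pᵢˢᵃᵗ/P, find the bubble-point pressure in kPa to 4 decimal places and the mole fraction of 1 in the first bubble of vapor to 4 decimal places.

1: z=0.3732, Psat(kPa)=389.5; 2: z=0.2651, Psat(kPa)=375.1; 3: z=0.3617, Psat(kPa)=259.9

Pbub = 338.8062 kPa, y_1 = 0.4290

At the bubble point ψ → 0, so ΣzᵢKᵢ = 1 with Kᵢ = Pᵢˢᵃᵗ/P ⇒ P = ΣzᵢPᵢˢᵃᵗ.
P = 0.3732·389.5 + 0.2651·375.1 + 0.3617·259.9 = 338.8062 kPa
yᵢ = zᵢPᵢˢᵃᵗ/P ⇒ y_1 = 0.3732·389.5/338.8062 = 0.4290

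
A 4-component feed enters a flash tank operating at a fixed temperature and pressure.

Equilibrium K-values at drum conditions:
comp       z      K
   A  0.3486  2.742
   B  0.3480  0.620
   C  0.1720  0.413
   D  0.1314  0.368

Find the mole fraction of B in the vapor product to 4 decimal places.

y_B = 0.2474

Rachford–Rice: g(V/F) = Σ zᵢ(Kᵢ−1)/(1+V/F(Kᵢ−1)) = 0.
g(0) = ΣzᵢKᵢ − 1 = 0.2910 and g(1) = 1 − Σzᵢ/Kᵢ = -0.4620, so a root lies in (0, 1).
Iterate (Newton) starting at V/F = 0.61:
  V/F = 0.6100: g = -0.17016, g' = -0.6166 → V/F = 0.3340
  V/F = 0.3340: g = 0.00155, g' = -0.6647 → V/F = 0.3364
Converged at V/F = 0.3364.
Compositions from xᵢ = zᵢ/(1+V/F(Kᵢ−1)), yᵢ = Kᵢxᵢ:
  A: x = 0.2198, y = 0.6027
  B: x = 0.3990, y = 0.2474
  C: x = 0.2143, y = 0.0885
  D: x = 0.1669, y = 0.0614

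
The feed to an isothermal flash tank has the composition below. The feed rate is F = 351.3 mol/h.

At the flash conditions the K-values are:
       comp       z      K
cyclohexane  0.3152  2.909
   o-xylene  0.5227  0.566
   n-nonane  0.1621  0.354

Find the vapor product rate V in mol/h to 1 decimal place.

V = 101.3 mol/h

Rachford–Rice: g(β) = Σ zᵢ(Kᵢ−1)/(1+β(Kᵢ−1)) = 0.
Check two-phase: ΣzᵢKᵢ = 1.2701 > 1 and Σzᵢ/Kᵢ = 1.4898 > 1, so g(0) = 0.2701 > 0 and g(1) = -0.4898 < 0.
Iterate (Newton) starting at β = 0.47:
  β = 0.4700: g = -0.11820, g' = -0.6140 → β = 0.2775
  β = 0.2775: g = 0.00785, g' = -0.7186 → β = 0.2884
  β = 0.2884: g = 0.00006, g' = -0.7086 → β = 0.2885
Converged at β = 0.2885.
Then V = β·F = 0.2885·351.3 = 101.3 mol/h and L = F − V = 250.0 mol/h.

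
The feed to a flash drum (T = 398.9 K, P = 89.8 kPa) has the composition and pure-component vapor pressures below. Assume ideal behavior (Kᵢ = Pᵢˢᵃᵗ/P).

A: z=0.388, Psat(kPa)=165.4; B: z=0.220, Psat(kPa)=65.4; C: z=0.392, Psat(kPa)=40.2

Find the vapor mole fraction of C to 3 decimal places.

Raoult's law: Kᵢ = Pᵢˢᵃᵗ/P = Pᵢˢᵃᵗ/89.8.
  K_A = 165.4/89.8 = 1.84187, K_B = 65.4/89.8 = 0.72829, K_C = 40.2/89.8 = 0.44766
Rachford–Rice: g(β) = Σ zᵢ(Kᵢ−1)/(1+β(Kᵢ−1)) = 0.
g(0) = ΣzᵢKᵢ − 1 = 0.050 and g(1) = 1 − Σzᵢ/Kᵢ = -0.388, so a root lies in (0, 1).
Newton–Raphson from β = 0.5:
  β = 0.500: g = -0.1384, g' = -0.386 → β = 0.142
  β = 0.142: g = -0.0052, g' = -0.378 → β = 0.128
Converged at β = 0.128.
Compositions from xᵢ = zᵢ/(1+β(Kᵢ−1)), yᵢ = Kᵢxᵢ:
  A: x = 0.350, y = 0.645
  B: x = 0.228, y = 0.166
  C: x = 0.422, y = 0.189

y_C = 0.189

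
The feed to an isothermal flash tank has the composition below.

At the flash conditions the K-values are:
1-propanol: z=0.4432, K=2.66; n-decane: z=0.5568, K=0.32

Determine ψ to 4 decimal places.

ψ = 0.3163

Binary case is linear: z₁(K₁−1)(1+ψ(K₂−1)) + z₂(K₂−1)(1+ψ(K₁−1)) = 0
⇒ ψ = [z₁(K₁−1)+z₂(K₂−1)] / [−(K₁−1)(K₂−1)] = 0.35709/1.12880 = 0.3163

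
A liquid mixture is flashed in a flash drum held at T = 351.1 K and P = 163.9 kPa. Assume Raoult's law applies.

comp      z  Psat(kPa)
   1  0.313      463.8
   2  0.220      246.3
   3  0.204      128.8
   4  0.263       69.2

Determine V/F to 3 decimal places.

Raoult's law: Kᵢ = Pᵢˢᵃᵗ/P = Pᵢˢᵃᵗ/163.9.
  K_1 = 463.8/163.9 = 2.82977, K_2 = 246.3/163.9 = 1.50275, K_3 = 128.8/163.9 = 0.78585, K_4 = 69.2/163.9 = 0.42221
Material balance + equilibrium reduce to Σ zᵢ(Kᵢ−1)/(1+V/F(Kᵢ−1)) = 0.
Check two-phase: ΣzᵢKᵢ = 1.488 > 1 and Σzᵢ/Kᵢ = 1.140 > 1, so g(0) = 0.488 > 0 and g(1) = -0.140 < 0.
Newton–Raphson from V/F = 0.32:
  V/F = 0.320: g = 0.2232, g' = -0.601 → V/F = 0.691
  V/F = 0.691: g = 0.0306, g' = -0.491 → V/F = 0.754
  V/F = 0.754: g = -0.0003, g' = -0.503 → V/F = 0.753
Converged at V/F = 0.753.

V/F = 0.753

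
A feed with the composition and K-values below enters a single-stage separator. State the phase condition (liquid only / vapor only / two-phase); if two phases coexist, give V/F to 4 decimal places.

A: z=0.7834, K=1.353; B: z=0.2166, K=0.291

two-phase, V/F = 0.4913

ΣzᵢKᵢ = 1.1230; Σzᵢ/Kᵢ = 1.3233.
Both exceed 1, so a two-phase solution exists.
Rachford–Rice: g(ψ) = Σ zᵢ(Kᵢ−1)/(1+ψ(Kᵢ−1)) = 0.
Binary case is linear: z₁(K₁−1)(1+ψ(K₂−1)) + z₂(K₂−1)(1+ψ(K₁−1)) = 0
⇒ ψ = [z₁(K₁−1)+z₂(K₂−1)] / [−(K₁−1)(K₂−1)] = 0.12297/0.25028 = 0.4913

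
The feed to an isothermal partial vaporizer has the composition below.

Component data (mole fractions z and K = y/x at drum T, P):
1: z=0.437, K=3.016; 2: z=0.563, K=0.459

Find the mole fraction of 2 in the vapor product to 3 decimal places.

y_2 = 0.362

Rachford–Rice: g(β) = Σ zᵢ(Kᵢ−1)/(1+β(Kᵢ−1)) = 0.
Check two-phase: ΣzᵢKᵢ = 1.576 > 1 and Σzᵢ/Kᵢ = 1.371 > 1, so g(0) = 0.576 > 0 and g(1) = -0.371 < 0.
Iterate (Newton) starting at β = 0.5:
  β = 0.500: g = 0.0212, g' = -0.750 → β = 0.528
Converged at β = 0.528.
Compositions from xᵢ = zᵢ/(1+β(Kᵢ−1)), yᵢ = Kᵢxᵢ:
  1: x = 0.212, y = 0.638
  2: x = 0.788, y = 0.362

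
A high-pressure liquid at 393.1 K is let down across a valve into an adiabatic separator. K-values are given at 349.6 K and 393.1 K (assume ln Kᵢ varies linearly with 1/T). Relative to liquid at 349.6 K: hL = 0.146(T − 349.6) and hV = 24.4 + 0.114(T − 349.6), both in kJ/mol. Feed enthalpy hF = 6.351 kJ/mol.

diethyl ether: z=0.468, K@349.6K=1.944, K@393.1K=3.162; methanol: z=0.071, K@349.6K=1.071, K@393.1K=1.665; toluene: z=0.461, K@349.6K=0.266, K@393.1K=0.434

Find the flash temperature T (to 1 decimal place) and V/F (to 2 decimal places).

Adiabatic flash: solve Rachford–Rice at each trial T, then check hF = ψ·hV(T) + (1−ψ)·hL(T).
  T = 349.6 K: K = (1.944, 1.071, 0.266), RR gives ψ = 0.169, H_out = 4.112 kJ/mol
  T = 393.1 K: K = (3.162, 1.665, 0.434), RR gives ψ = 0.703, H_out = 22.536 kJ/mol
  T = 371.4 K: K = (2.516, 1.353, 0.345), RR gives ψ = 0.469, H_out = 14.307 kJ/mol
  T = 360.5 K: K = (2.220, 1.208, 0.304), RR gives ψ = 0.336, H_out = 9.677 kJ/mol
  T = 355.1 K: K = (2.081, 1.139, 0.285), RR gives ψ = 0.259, H_out = 7.083 kJ/mol
  T = 352.4 K: K = (2.013, 1.105, 0.276), RR gives ψ = 0.217, H_out = 5.674 kJ/mol
  T = 353.8 K: K = (2.048, 1.123, 0.280), RR gives ψ = 0.239, H_out = 6.415 kJ/mol
Linear interpolation between T = 352.4 (H_out = 5.674) and T = 353.8 (H_out = 6.415) on hF = 6.351 gives T ≈ 353.7 K, at which ψ = 0.24.

T = 353.7 K, V/F = 0.24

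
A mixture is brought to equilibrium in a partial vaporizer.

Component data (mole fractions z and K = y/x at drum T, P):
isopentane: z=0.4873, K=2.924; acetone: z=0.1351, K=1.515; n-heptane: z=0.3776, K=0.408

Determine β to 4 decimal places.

β = 0.7920

Material balance + equilibrium reduce to Σ zᵢ(Kᵢ−1)/(1+β(Kᵢ−1)) = 0.
Feasibility: ΣzᵢKᵢ = 1.7836, Σzᵢ/Kᵢ = 1.1813 — both > 1, two phases present.
Newton–Raphson from β = 0.63:
  β = 0.6300: g = 0.11986, g' = -0.7256 → β = 0.7952
  β = 0.7952: g = -0.00242, g' = -0.7723 → β = 0.7921
Converged at β = 0.7920.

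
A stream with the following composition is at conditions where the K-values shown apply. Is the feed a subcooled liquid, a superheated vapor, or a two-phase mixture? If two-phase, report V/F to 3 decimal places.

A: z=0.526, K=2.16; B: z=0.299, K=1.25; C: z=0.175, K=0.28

two-phase, V/F = 0.902

ΣzᵢKᵢ = 1.559; Σzᵢ/Kᵢ = 1.108.
Both exceed 1, so a two-phase solution exists.
Newton–Raphson from ψ = 0.5:
  ψ = 0.500: g = 0.2557, g' = -0.520 → ψ = 0.992
  ψ = 0.992: g = -0.0974, g' = -1.276 → ψ = 0.916
  ψ = 0.916: g = -0.0132, g' = -0.960 → ψ = 0.902
Converged at ψ = 0.902.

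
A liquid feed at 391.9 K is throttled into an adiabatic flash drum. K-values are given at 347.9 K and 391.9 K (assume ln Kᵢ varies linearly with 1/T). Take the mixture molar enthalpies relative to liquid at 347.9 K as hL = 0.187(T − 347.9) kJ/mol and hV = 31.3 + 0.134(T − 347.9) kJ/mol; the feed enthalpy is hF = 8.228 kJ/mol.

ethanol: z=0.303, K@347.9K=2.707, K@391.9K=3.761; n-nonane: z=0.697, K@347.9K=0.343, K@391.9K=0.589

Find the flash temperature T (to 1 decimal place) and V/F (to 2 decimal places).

Adiabatic flash: solve Rachford–Rice at each trial T, then check hF = ψ·hV(T) + (1−ψ)·hL(T).
  T = 347.9 K: K = (2.707, 0.343), RR gives ψ = 0.053, H_out = 1.655 kJ/mol
  T = 391.9 K: K = (3.761, 0.589), RR gives ψ = 0.485, H_out = 22.271 kJ/mol
  T = 369.9 K: K = (3.222, 0.457), RR gives ψ = 0.244, H_out = 11.470 kJ/mol
  T = 358.9 K: K = (2.961, 0.398), RR gives ψ = 0.148, H_out = 6.590 kJ/mol
  T = 364.4 K: K = (3.091, 0.427), RR gives ψ = 0.195, H_out = 9.020 kJ/mol
  T = 361.6 K: K = (3.025, 0.412), RR gives ψ = 0.171, H_out = 7.783 kJ/mol
  T = 363.0 K: K = (3.058, 0.419), RR gives ψ = 0.183, H_out = 8.401 kJ/mol
Linear interpolation between T = 361.6 (H_out = 7.783) and T = 363.0 (H_out = 8.401) on hF = 8.228 gives T ≈ 362.6 K, at which ψ = 0.18.

T = 362.6 K, V/F = 0.18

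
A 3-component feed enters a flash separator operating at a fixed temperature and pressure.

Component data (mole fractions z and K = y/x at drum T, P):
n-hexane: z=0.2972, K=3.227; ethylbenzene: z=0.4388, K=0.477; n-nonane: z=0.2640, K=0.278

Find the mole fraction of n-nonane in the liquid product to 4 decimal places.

Material balance + equilibrium reduce to Σ zᵢ(Kᵢ−1)/(1+ψ(Kᵢ−1)) = 0.
Feasibility: ΣzᵢKᵢ = 1.2418, Σzᵢ/Kᵢ = 1.9617 — both > 1, two phases present.
Newton–Raphson from ψ = 0.5:
  ψ = 0.5000: g = -0.29589, g' = -0.8871 → ψ = 0.1665
  ψ = 0.1665: g = 0.01485, g' = -1.1063 → ψ = 0.1799
  ψ = 0.1799: g = 0.00018, g' = -1.0794 → ψ = 0.1800
Converged at ψ = 0.1800.
Compositions from xᵢ = zᵢ/(1+ψ(Kᵢ−1)), yᵢ = Kᵢxᵢ:
  n-hexane: x = 0.2121, y = 0.6846
  ethylbenzene: x = 0.4844, y = 0.2311
  n-nonane: x = 0.3034, y = 0.0844

x_n-nonane = 0.3034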